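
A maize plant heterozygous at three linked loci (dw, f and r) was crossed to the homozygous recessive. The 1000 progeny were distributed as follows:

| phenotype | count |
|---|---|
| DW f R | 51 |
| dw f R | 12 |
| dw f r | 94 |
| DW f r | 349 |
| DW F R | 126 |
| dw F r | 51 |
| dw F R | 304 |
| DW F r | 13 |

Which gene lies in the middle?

f

The two most frequent reciprocal classes, DW f r and dw F R, are the parental types, so the F1 was DW f r / dw F R.
The two rarest classes, DW F r and dw f R, are the double crossovers. Comparing them with the parentals, only the f allele has switched, so f is the middle locus and the order is dw – f – r.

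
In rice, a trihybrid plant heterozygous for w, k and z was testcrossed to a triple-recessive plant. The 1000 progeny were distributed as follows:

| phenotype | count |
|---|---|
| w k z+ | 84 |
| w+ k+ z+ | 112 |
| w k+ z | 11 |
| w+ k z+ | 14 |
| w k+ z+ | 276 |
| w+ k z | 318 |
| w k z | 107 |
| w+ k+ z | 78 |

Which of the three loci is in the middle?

The two most frequent reciprocal classes, w k+ z+ and w+ k z, are the parental types, so the F1 was w k+ z+ / w+ k z.
The two rarest classes, w k+ z and w+ k z+, are the double crossovers. Comparing them with the parentals, only the z allele has switched, so z is the middle locus and the order is k – z – w.

z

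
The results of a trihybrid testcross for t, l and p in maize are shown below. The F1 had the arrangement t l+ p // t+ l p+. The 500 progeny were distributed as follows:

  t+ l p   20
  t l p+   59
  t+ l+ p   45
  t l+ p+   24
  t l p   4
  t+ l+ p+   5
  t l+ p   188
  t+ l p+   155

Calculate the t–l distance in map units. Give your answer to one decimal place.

The two rarest classes, t l p and t+ l+ p+, are the double crossovers. Comparing them with the parentals, only the l allele has switched, so l is the middle locus and the order is p – l – t.
Crossovers in the l–t interval produce the single-crossover classes t+ l+ p and t l p+ (45 + 59 = 104) plus the double crossovers (9).
RF(l–t) = (104 + 9) / 500 = 113/500 = 0.2260 → 22.6 map units.

22.6 map units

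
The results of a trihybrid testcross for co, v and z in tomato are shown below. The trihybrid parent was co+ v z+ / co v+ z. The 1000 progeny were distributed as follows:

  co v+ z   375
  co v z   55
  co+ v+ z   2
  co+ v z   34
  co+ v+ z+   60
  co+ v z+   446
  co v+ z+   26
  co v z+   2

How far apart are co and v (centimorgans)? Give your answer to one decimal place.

The two rarest classes, co v z+ and co+ v+ z, are the double crossovers. Comparing them with the parentals, only the co allele has switched, so co is the middle locus and the order is v – co – z.
Crossovers in the v–co interval produce the single-crossover classes co+ v+ z+ and co v z (60 + 55 = 115) plus the double crossovers (4).
RF(v–co) = (115 + 4) / 1000 = 119/1000 = 0.1190 → 11.9 centimorgans.

11.9 centimorgans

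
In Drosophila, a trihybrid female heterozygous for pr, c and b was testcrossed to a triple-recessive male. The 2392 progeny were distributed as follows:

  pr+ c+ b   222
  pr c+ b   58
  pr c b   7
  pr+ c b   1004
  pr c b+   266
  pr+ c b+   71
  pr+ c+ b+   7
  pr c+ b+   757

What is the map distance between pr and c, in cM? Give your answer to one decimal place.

The two most frequent reciprocal classes, pr+ c b and pr c+ b+, are the parental types, so the F1 was pr+ c b / pr c+ b+.
The two rarest classes, pr c b and pr+ c+ b+, are the double crossovers. Comparing them with the parentals, only the pr allele has switched, so pr is the middle locus and the order is c – pr – b.
Crossovers in the c–pr interval produce the single-crossover classes pr+ c+ b and pr c b+ (222 + 266 = 488) plus the double crossovers (14).
RF(c–pr) = (488 + 14) / 2392 = 502/2392 = 0.2099 → 21.0 cM.

21.0 cM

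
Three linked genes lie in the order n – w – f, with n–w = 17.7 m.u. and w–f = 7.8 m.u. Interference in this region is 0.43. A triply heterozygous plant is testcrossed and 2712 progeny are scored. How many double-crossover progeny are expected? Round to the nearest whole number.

Map distances give recombination frequencies of 0.177 and 0.078 for the two intervals.
With interference 0.43 (so coincidence = 0.57), expected double-crossover frequency = 0.177 × 0.078 × 0.57 = 0.00787.
Expected number = 0.00787 × 2712 = 21.34 ≈ 21.

21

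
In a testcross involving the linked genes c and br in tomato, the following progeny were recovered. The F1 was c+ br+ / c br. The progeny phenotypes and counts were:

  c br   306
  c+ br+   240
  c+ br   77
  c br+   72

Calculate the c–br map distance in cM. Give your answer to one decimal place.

The recombinant classes are c+ br and c br+: 77 + 72 = 149.
Recombination frequency = 149/695 = 0.2144 ≈ 21.4%, i.e. 21.4 cM.

21.4 cM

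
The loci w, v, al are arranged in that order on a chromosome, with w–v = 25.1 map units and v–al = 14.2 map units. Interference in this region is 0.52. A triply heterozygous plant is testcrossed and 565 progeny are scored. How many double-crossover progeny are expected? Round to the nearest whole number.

10

Map distances give recombination frequencies of 0.251 and 0.142 for the two intervals.
With interference 0.52 (so coincidence = 0.48), expected double-crossover frequency = 0.251 × 0.142 × 0.48 = 0.01711.
Expected number = 0.01711 × 565 = 9.67 ≈ 10.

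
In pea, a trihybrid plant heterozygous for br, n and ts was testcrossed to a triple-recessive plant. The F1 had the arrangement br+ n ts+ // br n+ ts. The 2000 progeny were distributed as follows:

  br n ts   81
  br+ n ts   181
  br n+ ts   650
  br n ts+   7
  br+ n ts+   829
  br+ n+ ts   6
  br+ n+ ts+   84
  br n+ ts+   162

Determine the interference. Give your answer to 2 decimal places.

The two rarest classes, br n ts+ and br+ n+ ts, are the double crossovers. Comparing them with the parentals, only the br allele has switched, so br is the middle locus and the order is ts – br – n.
ts–br: (343 + 13)/2000 = 0.1780; br–n: (165 + 13)/2000 = 0.0890.
Expected DCO frequency = 0.1780 × 0.0890 ≈ 0.01584; observed = 13/2000 ≈ 0.00650.
Coefficient of coincidence = 0.00650/0.01584 ≈ 0.41; interference = 1 − 0.41 = 0.59.

0.59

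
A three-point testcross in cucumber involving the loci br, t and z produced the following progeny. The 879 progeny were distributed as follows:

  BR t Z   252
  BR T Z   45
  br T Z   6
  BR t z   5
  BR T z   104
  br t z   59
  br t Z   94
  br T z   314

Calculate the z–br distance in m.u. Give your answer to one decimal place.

23.8 m.u.

The two most frequent reciprocal classes, br T z and BR t Z, are the parental types, so the F1 was br T z / BR t Z.
The two rarest classes, br T Z and BR t z, are the double crossovers. Comparing them with the parentals, only the z allele has switched, so z is the middle locus and the order is t – z – br.
Crossovers in the z–br interval produce the single-crossover classes BR T z and br t Z (104 + 94 = 198) plus the double crossovers (11).
RF(z–br) = (198 + 11) / 879 = 209/879 = 0.2378 → 23.8 m.u.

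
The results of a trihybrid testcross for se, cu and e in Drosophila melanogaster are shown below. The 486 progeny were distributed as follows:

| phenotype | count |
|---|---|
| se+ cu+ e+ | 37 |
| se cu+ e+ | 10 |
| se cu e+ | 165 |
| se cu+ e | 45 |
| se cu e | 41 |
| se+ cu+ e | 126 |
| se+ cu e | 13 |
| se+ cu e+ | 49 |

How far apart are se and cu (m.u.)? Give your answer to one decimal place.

24.1 m.u.

The two most frequent reciprocal classes, se+ cu+ e and se cu e+, are the parental types, so the F1 was se+ cu+ e / se cu e+.
The two rarest classes, se+ cu e and se cu+ e+, are the double crossovers. Comparing them with the parentals, only the cu allele has switched, so cu is the middle locus and the order is se – cu – e.
Crossovers in the se–cu interval produce the single-crossover classes se cu+ e and se+ cu e+ (45 + 49 = 94) plus the double crossovers (23).
RF(se–cu) = (94 + 23) / 486 = 117/486 = 0.2407 → 24.1 m.u.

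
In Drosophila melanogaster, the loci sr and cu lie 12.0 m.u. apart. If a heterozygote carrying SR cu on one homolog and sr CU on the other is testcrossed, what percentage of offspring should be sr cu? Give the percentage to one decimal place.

A map distance of 12.0 m.u. corresponds to a recombination frequency of 0.120.
The F1 is SR cu / sr CU, so sr cu is a recombinant gamete class with expected frequency r/2 = 0.120/2 = 0.0600.
That is 0.0600 = 6.0% of the progeny.

6.0%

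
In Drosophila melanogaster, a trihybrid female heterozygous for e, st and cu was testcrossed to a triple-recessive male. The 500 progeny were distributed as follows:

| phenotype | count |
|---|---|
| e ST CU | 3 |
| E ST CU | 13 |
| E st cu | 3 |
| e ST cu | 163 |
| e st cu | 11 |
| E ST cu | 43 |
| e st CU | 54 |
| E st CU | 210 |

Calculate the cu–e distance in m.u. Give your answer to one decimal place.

The two most frequent reciprocal classes, E st CU and e ST cu, are the parental types, so the F1 was E st CU / e ST cu.
The two rarest classes, E st cu and e ST CU, are the double crossovers. Comparing them with the parentals, only the cu allele has switched, so cu is the middle locus and the order is st – cu – e.
Crossovers in the cu–e interval produce the single-crossover classes e st CU and E ST cu (54 + 43 = 97) plus the double crossovers (6).
RF(cu–e) = (97 + 6) / 500 = 103/500 = 0.2060 → 20.6 m.u.

20.6 m.u.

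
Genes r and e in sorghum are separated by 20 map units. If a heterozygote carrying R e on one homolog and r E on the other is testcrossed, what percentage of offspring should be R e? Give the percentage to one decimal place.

40.0%

A map distance of 20 map units corresponds to a recombination frequency of 0.200.
The F1 is R e / r E, so R e is a parental gamete class with expected frequency (1 − r)/2 = 0.800/2 = 0.4000.
That is 0.4000 = 40.0% of the progeny.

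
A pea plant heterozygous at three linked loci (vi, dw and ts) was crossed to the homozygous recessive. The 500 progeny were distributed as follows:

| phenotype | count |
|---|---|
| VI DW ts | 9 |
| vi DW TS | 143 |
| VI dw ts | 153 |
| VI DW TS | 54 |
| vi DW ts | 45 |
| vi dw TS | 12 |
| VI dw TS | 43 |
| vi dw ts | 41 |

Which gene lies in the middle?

dw

The two most frequent reciprocal classes, VI dw ts and vi DW TS, are the parental types, so the F1 was VI dw ts / vi DW TS.
The two rarest classes, VI DW ts and vi dw TS, are the double crossovers. Comparing them with the parentals, only the dw allele has switched, so dw is the middle locus and the order is vi – dw – ts.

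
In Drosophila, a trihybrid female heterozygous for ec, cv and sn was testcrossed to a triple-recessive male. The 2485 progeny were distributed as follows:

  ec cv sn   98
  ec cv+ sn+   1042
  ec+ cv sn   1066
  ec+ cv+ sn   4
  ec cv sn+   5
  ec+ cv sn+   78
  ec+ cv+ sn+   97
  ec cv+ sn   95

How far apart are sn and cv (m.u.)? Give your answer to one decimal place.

The two most frequent reciprocal classes, ec cv+ sn+ and ec+ cv sn, are the parental types, so the F1 was ec cv+ sn+ / ec+ cv sn.
The two rarest classes, ec cv sn+ and ec+ cv+ sn, are the double crossovers. Comparing them with the parentals, only the cv allele has switched, so cv is the middle locus and the order is sn – cv – ec.
Crossovers in the sn–cv interval produce the single-crossover classes ec cv+ sn and ec+ cv sn+ (95 + 78 = 173) plus the double crossovers (9).
RF(sn–cv) = (173 + 9) / 2485 = 182/2485 = 0.0732 → 7.3 m.u.

7.3 m.u.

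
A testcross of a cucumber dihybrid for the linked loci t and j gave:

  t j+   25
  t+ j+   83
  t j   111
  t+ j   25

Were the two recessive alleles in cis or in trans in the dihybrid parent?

The two most frequent classes are t+ j+ (83) and t j (111); these are the parental (non-recombinant) types.
So the F1 carried t+ j+ on one chromosome and t j on the other — the recessive alleles are on the same chromosome (cis / coupling).

cis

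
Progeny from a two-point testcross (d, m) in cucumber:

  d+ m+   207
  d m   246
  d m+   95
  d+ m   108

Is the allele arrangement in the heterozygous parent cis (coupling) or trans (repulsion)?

cis

The two most frequent classes are d+ m+ (207) and d m (246); these are the parental (non-recombinant) types.
So the F1 carried d+ m+ on one chromosome and d m on the other — the recessive alleles are on the same chromosome (cis / coupling).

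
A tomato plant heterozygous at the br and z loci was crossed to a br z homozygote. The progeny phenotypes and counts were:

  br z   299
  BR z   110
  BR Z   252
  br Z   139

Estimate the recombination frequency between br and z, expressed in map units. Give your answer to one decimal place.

31.1 map units

The two most frequent classes, BR Z (252) and br z (299), are the parental types, so the F1 was BR Z / br z.
The recombinant classes are BR z and br Z: 110 + 139 = 249.
Recombination frequency = 249/800 = 0.3113 ≈ 31.1%, i.e. 31.1 map units.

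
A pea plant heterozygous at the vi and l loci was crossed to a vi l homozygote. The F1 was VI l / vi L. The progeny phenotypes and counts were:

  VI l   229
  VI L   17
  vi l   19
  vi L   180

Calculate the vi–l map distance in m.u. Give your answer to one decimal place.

The recombinant classes are VI L and vi l: 17 + 19 = 36.
Recombination frequency = 36/445 = 0.0809 ≈ 8.1%, i.e. 8.1 m.u.

8.1 m.u.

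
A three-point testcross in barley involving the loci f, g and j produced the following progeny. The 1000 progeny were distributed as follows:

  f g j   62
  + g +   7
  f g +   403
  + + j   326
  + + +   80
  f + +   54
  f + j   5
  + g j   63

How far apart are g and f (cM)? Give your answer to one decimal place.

The two most frequent reciprocal classes, + + j and f g +, are the parental types, so the F1 was + + j / f g +.
The two rarest classes, f + j and + g +, are the double crossovers. Comparing them with the parentals, only the f allele has switched, so f is the middle locus and the order is g – f – j.
Crossovers in the g–f interval produce the single-crossover classes + g j and f + + (63 + 54 = 117) plus the double crossovers (12).
RF(g–f) = (117 + 12) / 1000 = 129/1000 = 0.1290 → 12.9 cM.

12.9 cM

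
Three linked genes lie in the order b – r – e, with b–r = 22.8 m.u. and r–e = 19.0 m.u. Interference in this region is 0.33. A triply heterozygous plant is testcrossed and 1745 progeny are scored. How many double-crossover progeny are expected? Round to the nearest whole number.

51

Map distances give recombination frequencies of 0.228 and 0.190 for the two intervals.
With interference 0.33 (so coincidence = 0.67), expected double-crossover frequency = 0.228 × 0.190 × 0.67 = 0.02902.
Expected number = 0.02902 × 1745 = 50.65 ≈ 51.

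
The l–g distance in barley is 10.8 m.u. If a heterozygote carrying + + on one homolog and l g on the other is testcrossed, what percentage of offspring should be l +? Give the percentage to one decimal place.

A map distance of 10.8 m.u. corresponds to a recombination frequency of 0.108.
The F1 is + + / l g, so l + is a recombinant gamete class with expected frequency r/2 = 0.108/2 = 0.0540.
That is 0.0540 = 5.4% of the progeny.

5.4%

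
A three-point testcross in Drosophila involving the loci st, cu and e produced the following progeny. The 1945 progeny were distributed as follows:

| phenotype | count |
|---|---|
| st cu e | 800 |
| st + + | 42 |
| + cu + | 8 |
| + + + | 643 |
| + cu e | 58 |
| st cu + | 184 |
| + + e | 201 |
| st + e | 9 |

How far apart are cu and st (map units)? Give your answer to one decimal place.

6.0 map units

The two most frequent reciprocal classes, st cu e and + + +, are the parental types, so the F1 was st cu e / + + +.
The two rarest classes, st + e and + cu +, are the double crossovers. Comparing them with the parentals, only the cu allele has switched, so cu is the middle locus and the order is st – cu – e.
Crossovers in the st–cu interval produce the single-crossover classes + cu e and st + + (58 + 42 = 100) plus the double crossovers (17).
RF(st–cu) = (100 + 17) / 1945 = 117/1945 = 0.0602 → 6.0 map units.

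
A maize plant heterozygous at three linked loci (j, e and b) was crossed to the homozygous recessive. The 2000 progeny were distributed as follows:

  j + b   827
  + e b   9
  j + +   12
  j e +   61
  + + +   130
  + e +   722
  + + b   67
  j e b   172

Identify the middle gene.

b

The two most frequent reciprocal classes, + e + and j + b, are the parental types, so the F1 was + e + / j + b.
The two rarest classes, + e b and j + +, are the double crossovers. Comparing them with the parentals, only the b allele has switched, so b is the middle locus and the order is e – b – j.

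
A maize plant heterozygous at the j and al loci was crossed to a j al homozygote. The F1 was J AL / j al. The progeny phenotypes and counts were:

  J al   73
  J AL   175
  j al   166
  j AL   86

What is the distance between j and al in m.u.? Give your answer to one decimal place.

The recombinant classes are J al and j AL: 73 + 86 = 159.
Recombination frequency = 159/500 = 0.3180 ≈ 31.8%, i.e. 31.8 m.u.

31.8 m.u.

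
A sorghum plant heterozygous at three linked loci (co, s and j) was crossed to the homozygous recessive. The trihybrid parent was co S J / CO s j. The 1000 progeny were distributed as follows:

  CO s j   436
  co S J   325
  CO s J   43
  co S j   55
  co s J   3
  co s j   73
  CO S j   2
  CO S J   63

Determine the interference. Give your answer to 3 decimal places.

0.656

The two rarest classes, co s J and CO S j, are the double crossovers. Comparing them with the parentals, only the s allele has switched, so s is the middle locus and the order is j – s – co.
j–s: (98 + 5)/1000 = 0.1030; s–co: (136 + 5)/1000 = 0.1410.
Expected DCO frequency = 0.1030 × 0.1410 ≈ 0.01452; observed = 5/1000 ≈ 0.00500.
Coefficient of coincidence = 0.00500/0.01452 ≈ 0.344; interference = 1 − 0.344 = 0.656.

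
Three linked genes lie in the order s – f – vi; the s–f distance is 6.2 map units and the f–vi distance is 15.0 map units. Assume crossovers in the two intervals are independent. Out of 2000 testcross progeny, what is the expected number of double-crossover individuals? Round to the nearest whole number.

Map distances give recombination frequencies of 0.062 and 0.150 for the two intervals.
With no interference, expected double-crossover frequency = 0.062 × 0.150 = 0.00930.
Expected number = 0.00930 × 2000 = 18.60 ≈ 19.

19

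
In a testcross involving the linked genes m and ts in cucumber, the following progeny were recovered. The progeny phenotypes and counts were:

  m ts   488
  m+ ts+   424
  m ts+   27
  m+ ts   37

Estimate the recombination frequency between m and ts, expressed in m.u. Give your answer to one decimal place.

6.6 m.u.

The two most frequent classes, m+ ts+ (424) and m ts (488), are the parental types, so the F1 was m+ ts+ / m ts.
The recombinant classes are m+ ts and m ts+: 37 + 27 = 64.
Recombination frequency = 64/976 = 0.0656 ≈ 6.6%, i.e. 6.6 m.u.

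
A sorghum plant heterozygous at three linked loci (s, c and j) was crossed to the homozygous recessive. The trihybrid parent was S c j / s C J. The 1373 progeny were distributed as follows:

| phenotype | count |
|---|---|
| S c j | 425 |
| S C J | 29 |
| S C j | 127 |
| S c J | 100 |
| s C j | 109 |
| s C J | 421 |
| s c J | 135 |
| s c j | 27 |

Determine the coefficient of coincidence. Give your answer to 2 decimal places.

0.91

The two rarest classes, s c j and S C J, are the double crossovers. Comparing them with the parentals, only the s allele has switched, so s is the middle locus and the order is c – s – j.
c–s: (262 + 56)/1373 = 0.2316; s–j: (209 + 56)/1373 = 0.1930.
Expected DCO frequency = 0.2316 × 0.1930 ≈ 0.04470; observed = 56/1373 ≈ 0.04079.
Coefficient of coincidence = 0.04079/0.04470 ≈ 0.91.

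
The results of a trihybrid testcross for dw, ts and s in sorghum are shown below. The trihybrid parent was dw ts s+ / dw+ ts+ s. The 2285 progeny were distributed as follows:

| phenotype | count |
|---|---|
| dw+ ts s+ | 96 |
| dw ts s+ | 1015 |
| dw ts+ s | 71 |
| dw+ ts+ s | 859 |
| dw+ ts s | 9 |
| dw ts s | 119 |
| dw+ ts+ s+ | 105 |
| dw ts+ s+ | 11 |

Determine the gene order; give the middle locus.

The two rarest classes, dw ts+ s+ and dw+ ts s, are the double crossovers. Comparing them with the parentals, only the ts allele has switched, so ts is the middle locus and the order is s – ts – dw.

ts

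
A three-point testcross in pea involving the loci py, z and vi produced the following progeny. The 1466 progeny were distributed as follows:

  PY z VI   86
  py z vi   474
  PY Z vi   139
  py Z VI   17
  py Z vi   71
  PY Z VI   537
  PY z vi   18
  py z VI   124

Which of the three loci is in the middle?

The two most frequent reciprocal classes, py z vi and PY Z VI, are the parental types, so the F1 was py z vi / PY Z VI.
The two rarest classes, PY z vi and py Z VI, are the double crossovers. Comparing them with the parentals, only the py allele has switched, so py is the middle locus and the order is vi – py – z.

py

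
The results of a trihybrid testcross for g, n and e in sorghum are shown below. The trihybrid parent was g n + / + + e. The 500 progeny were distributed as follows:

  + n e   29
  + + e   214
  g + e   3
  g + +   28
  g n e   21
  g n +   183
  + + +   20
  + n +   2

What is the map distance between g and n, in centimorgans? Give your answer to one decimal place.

12.4 centimorgans

The two rarest classes, + n + and g + e, are the double crossovers. Comparing them with the parentals, only the g allele has switched, so g is the middle locus and the order is n – g – e.
Crossovers in the n–g interval produce the single-crossover classes g + + and + n e (28 + 29 = 57) plus the double crossovers (5).
RF(n–g) = (57 + 5) / 500 = 62/500 = 0.1240 → 12.4 centimorgans.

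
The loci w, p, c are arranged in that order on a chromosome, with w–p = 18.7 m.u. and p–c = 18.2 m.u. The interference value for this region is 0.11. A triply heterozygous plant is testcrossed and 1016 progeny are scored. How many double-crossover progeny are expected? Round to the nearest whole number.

Map distances give recombination frequencies of 0.187 and 0.182 for the two intervals.
With interference 0.11 (so coincidence = 0.89), expected double-crossover frequency = 0.187 × 0.182 × 0.89 = 0.03029.
Expected number = 0.03029 × 1016 = 30.77 ≈ 31.

31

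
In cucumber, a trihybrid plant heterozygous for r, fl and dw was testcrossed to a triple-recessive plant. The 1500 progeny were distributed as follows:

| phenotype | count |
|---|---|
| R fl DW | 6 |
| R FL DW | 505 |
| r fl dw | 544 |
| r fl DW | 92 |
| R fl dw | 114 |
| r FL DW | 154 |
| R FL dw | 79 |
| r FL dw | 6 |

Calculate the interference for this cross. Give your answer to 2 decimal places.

0.65

The two most frequent reciprocal classes, r fl dw and R FL DW, are the parental types, so the F1 was r fl dw / R FL DW.
The two rarest classes, r FL dw and R fl DW, are the double crossovers. Comparing them with the parentals, only the fl allele has switched, so fl is the middle locus and the order is r – fl – dw.
r–fl: (268 + 12)/1500 = 0.1867; fl–dw: (171 + 12)/1500 = 0.1220.
Expected DCO frequency = 0.1867 × 0.1220 ≈ 0.02278; observed = 12/1500 ≈ 0.00800.
Coefficient of coincidence = 0.00800/0.02278 ≈ 0.35; interference = 1 − 0.35 = 0.65.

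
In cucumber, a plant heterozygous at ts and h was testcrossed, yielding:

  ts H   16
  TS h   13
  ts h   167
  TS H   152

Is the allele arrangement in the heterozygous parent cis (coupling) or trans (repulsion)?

cis

The two most frequent classes are TS H (152) and ts h (167); these are the parental (non-recombinant) types.
So the F1 carried TS H on one chromosome and ts h on the other — the recessive alleles are on the same chromosome (cis / coupling).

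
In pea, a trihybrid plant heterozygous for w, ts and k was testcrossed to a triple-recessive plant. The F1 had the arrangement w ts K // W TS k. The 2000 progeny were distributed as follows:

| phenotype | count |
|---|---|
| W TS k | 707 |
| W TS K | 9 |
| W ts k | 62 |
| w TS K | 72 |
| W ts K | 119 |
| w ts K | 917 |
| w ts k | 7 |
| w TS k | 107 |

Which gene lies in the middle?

k

The two rarest classes, w ts k and W TS K, are the double crossovers. Comparing them with the parentals, only the k allele has switched, so k is the middle locus and the order is w – k – ts.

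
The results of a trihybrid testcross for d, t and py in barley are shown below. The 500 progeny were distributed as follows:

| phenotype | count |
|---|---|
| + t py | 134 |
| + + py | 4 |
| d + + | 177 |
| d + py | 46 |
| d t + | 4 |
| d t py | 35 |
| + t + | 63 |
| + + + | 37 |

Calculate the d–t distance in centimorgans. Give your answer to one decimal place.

16.0 centimorgans

The two most frequent reciprocal classes, d + + and + t py, are the parental types, so the F1 was d + + / + t py.
The two rarest classes, d t + and + + py, are the double crossovers. Comparing them with the parentals, only the t allele has switched, so t is the middle locus and the order is py – t – d.
Crossovers in the t–d interval produce the single-crossover classes + + + and d t py (37 + 35 = 72) plus the double crossovers (8).
RF(t–d) = (72 + 8) / 500 = 80/500 = 0.1600 → 16.0 centimorgans.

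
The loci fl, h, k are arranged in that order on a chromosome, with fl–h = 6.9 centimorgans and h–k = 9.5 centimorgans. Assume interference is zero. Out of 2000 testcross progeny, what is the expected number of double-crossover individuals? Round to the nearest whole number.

Map distances give recombination frequencies of 0.069 and 0.095 for the two intervals.
With no interference, expected double-crossover frequency = 0.069 × 0.095 = 0.00656.
Expected number = 0.00656 × 2000 = 13.11 ≈ 13.

13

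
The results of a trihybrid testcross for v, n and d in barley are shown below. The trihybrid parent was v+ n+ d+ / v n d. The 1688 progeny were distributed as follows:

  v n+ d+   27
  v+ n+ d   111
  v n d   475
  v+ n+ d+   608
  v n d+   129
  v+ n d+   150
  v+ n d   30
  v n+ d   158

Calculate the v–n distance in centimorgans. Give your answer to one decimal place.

The two rarest classes, v n+ d+ and v+ n d, are the double crossovers. Comparing them with the parentals, only the v allele has switched, so v is the middle locus and the order is n – v – d.
Crossovers in the n–v interval produce the single-crossover classes v+ n d+ and v n+ d (150 + 158 = 308) plus the double crossovers (57).
RF(n–v) = (308 + 57) / 1688 = 365/1688 = 0.2162 → 21.6 centimorgans.

21.6 centimorgans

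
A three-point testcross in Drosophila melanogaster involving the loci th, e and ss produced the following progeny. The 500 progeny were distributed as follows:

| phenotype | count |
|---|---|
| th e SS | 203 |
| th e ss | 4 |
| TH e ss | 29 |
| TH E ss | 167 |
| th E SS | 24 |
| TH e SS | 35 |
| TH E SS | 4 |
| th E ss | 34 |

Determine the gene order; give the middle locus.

ss

The two most frequent reciprocal classes, th e SS and TH E ss, are the parental types, so the F1 was th e SS / TH E ss.
The two rarest classes, th e ss and TH E SS, are the double crossovers. Comparing them with the parentals, only the ss allele has switched, so ss is the middle locus and the order is e – ss – th.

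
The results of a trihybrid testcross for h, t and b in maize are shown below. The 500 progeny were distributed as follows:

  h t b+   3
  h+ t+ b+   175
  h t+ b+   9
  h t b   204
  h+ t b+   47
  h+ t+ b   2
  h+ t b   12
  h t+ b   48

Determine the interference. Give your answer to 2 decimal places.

The two most frequent reciprocal classes, h+ t+ b+ and h t b, are the parental types, so the F1 was h+ t+ b+ / h t b.
The two rarest classes, h+ t+ b and h t b+, are the double crossovers. Comparing them with the parentals, only the b allele has switched, so b is the middle locus and the order is t – b – h.
t–b: (95 + 5)/500 = 0.2000; b–h: (21 + 5)/500 = 0.0520.
Expected DCO frequency = 0.2000 × 0.0520 ≈ 0.01040; observed = 5/500 ≈ 0.01000.
Coefficient of coincidence = 0.01000/0.01040 ≈ 0.96; interference = 1 − 0.96 = 0.04.

0.04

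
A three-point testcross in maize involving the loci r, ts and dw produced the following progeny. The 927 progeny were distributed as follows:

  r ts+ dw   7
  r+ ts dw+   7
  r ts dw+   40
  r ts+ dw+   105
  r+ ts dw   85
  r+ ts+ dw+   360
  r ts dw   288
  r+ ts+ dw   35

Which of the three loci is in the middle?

The two most frequent reciprocal classes, r+ ts+ dw+ and r ts dw, are the parental types, so the F1 was r+ ts+ dw+ / r ts dw.
The two rarest classes, r+ ts dw+ and r ts+ dw, are the double crossovers. Comparing them with the parentals, only the ts allele has switched, so ts is the middle locus and the order is dw – ts – r.

ts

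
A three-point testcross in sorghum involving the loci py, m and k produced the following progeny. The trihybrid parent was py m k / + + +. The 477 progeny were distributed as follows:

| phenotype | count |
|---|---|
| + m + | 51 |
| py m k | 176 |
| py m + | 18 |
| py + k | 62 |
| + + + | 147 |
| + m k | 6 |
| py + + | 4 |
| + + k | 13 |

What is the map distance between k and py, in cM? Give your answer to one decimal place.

The two rarest classes, + m k and py + +, are the double crossovers. Comparing them with the parentals, only the py allele has switched, so py is the middle locus and the order is k – py – m.
Crossovers in the k–py interval produce the single-crossover classes py m + and + + k (18 + 13 = 31) plus the double crossovers (10).
RF(k–py) = (31 + 10) / 477 = 41/477 = 0.0860 → 8.6 cM.

8.6 cM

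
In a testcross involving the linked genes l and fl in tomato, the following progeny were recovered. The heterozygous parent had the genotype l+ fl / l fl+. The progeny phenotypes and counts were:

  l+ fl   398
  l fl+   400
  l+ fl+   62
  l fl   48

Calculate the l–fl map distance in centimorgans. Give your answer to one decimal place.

The recombinant classes are l+ fl+ and l fl: 62 + 48 = 110.
Recombination frequency = 110/908 = 0.1211 ≈ 12.1%, i.e. 12.1 centimorgans.

12.1 centimorgans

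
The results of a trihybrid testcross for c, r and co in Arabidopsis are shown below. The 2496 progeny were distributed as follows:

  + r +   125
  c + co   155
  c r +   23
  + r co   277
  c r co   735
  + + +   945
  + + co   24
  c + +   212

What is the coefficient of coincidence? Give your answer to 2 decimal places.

The two most frequent reciprocal classes, c r co and + + +, are the parental types, so the F1 was c r co / + + +.
The two rarest classes, c r + and + + co, are the double crossovers. Comparing them with the parentals, only the co allele has switched, so co is the middle locus and the order is r – co – c.
r–co: (280 + 47)/2496 = 0.1310; co–c: (489 + 47)/2496 = 0.2147.
Expected DCO frequency = 0.1310 × 0.2147 ≈ 0.02813; observed = 47/2496 ≈ 0.01883.
Coefficient of coincidence = 0.01883/0.02813 ≈ 0.67.

0.67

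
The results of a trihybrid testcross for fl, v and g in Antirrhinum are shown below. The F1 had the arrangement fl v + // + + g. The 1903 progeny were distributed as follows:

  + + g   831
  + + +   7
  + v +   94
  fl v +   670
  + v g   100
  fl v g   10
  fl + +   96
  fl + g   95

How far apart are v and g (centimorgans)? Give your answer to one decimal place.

The two rarest classes, fl v g and + + +, are the double crossovers. Comparing them with the parentals, only the g allele has switched, so g is the middle locus and the order is fl – g – v.
Crossovers in the g–v interval produce the single-crossover classes fl + + and + v g (96 + 100 = 196) plus the double crossovers (17).
RF(g–v) = (196 + 17) / 1903 = 213/1903 = 0.1119 → 11.2 centimorgans.

11.2 centimorgans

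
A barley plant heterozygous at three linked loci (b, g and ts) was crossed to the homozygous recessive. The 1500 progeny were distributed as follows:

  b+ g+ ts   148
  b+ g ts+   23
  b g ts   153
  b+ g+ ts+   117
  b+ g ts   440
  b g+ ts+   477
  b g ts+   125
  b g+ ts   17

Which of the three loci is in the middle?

The two most frequent reciprocal classes, b+ g ts and b g+ ts+, are the parental types, so the F1 was b+ g ts / b g+ ts+.
The two rarest classes, b+ g ts+ and b g+ ts, are the double crossovers. Comparing them with the parentals, only the ts allele has switched, so ts is the middle locus and the order is b – ts – g.

ts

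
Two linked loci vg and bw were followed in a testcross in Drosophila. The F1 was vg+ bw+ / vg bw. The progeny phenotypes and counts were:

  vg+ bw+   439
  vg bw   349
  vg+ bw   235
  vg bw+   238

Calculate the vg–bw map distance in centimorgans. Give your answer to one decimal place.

37.5 centimorgans

The recombinant classes are vg+ bw and vg bw+: 235 + 238 = 473.
Recombination frequency = 473/1261 = 0.3751 ≈ 37.5%, i.e. 37.5 centimorgans.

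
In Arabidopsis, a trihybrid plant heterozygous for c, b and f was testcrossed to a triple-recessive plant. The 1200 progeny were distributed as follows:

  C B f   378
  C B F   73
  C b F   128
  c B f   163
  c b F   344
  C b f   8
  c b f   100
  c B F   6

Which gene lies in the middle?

b

The two most frequent reciprocal classes, c b F and C B f, are the parental types, so the F1 was c b F / C B f.
The two rarest classes, c B F and C b f, are the double crossovers. Comparing them with the parentals, only the b allele has switched, so b is the middle locus and the order is f – b – c.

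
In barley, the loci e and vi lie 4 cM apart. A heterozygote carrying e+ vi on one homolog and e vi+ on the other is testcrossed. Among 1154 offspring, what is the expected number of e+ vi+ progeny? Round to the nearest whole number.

23

A map distance of 4 cM corresponds to a recombination frequency of 0.040.
The F1 is e+ vi / e vi+, so e+ vi+ is a recombinant gamete class with expected frequency r/2 = 0.040/2 = 0.0200.
Expected number = 0.0200 × 1154 = 23.08 ≈ 23.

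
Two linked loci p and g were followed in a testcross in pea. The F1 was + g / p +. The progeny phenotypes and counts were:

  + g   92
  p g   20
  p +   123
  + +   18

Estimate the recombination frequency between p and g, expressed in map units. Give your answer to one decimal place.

15.0 map units

The recombinant classes are + + and p g: 18 + 20 = 38.
Recombination frequency = 38/253 = 0.1502 ≈ 15.0%, i.e. 15.0 map units.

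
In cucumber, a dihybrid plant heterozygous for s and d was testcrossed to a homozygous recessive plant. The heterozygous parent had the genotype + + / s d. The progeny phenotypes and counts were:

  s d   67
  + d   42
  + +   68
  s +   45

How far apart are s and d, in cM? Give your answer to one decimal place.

The recombinant classes are + d and s +: 42 + 45 = 87.
Recombination frequency = 87/222 = 0.3919 ≈ 39.2%, i.e. 39.2 cM.

39.2 cM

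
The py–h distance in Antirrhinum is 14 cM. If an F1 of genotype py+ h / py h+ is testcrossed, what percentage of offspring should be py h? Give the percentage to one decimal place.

A map distance of 14 cM corresponds to a recombination frequency of 0.140.
The F1 is py+ h / py h+, so py h is a recombinant gamete class with expected frequency r/2 = 0.140/2 = 0.0700.
That is 0.0700 = 7.0% of the progeny.

7.0%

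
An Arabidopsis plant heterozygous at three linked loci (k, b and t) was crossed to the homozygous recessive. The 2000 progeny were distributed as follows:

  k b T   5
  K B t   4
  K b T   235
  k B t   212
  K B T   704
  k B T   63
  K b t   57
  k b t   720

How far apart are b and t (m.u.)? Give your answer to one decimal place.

22.8 m.u.

The two most frequent reciprocal classes, K B T and k b t, are the parental types, so the F1 was K B T / k b t.
The two rarest classes, K B t and k b T, are the double crossovers. Comparing them with the parentals, only the t allele has switched, so t is the middle locus and the order is b – t – k.
Crossovers in the b–t interval produce the single-crossover classes K b T and k B t (235 + 212 = 447) plus the double crossovers (9).
RF(b–t) = (447 + 9) / 2000 = 456/2000 = 0.2280 → 22.8 m.u.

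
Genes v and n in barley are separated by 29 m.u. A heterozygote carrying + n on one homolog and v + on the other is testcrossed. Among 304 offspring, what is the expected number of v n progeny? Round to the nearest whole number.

A map distance of 29 m.u. corresponds to a recombination frequency of 0.290.
The F1 is + n / v +, so v n is a recombinant gamete class with expected frequency r/2 = 0.290/2 = 0.1450.
Expected number = 0.1450 × 304 = 44.08 ≈ 44.

44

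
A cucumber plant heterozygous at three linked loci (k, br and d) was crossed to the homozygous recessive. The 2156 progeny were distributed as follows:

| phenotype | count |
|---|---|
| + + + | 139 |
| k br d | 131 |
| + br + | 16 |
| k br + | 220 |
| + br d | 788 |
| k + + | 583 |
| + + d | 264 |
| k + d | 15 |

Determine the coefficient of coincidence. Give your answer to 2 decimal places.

The two most frequent reciprocal classes, k + + and + br d, are the parental types, so the F1 was k + + / + br d.
The two rarest classes, k + d and + br +, are the double crossovers. Comparing them with the parentals, only the d allele has switched, so d is the middle locus and the order is k – d – br.
k–d: (270 + 31)/2156 = 0.1396; d–br: (484 + 31)/2156 = 0.2389.
Expected DCO frequency = 0.1396 × 0.2389 ≈ 0.03335; observed = 31/2156 ≈ 0.01438.
Coefficient of coincidence = 0.01438/0.03335 ≈ 0.43.

0.43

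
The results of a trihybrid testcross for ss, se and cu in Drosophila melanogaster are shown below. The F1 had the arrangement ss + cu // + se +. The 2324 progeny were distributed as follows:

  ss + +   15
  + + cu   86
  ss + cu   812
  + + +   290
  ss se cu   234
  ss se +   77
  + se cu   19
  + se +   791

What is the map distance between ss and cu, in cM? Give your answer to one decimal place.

8.5 cM

The two rarest classes, ss + + and + se cu, are the double crossovers. Comparing them with the parentals, only the cu allele has switched, so cu is the middle locus and the order is ss – cu – se.
Crossovers in the ss–cu interval produce the single-crossover classes + + cu and ss se + (86 + 77 = 163) plus the double crossovers (34).
RF(ss–cu) = (163 + 34) / 2324 = 197/2324 = 0.0848 → 8.5 cM.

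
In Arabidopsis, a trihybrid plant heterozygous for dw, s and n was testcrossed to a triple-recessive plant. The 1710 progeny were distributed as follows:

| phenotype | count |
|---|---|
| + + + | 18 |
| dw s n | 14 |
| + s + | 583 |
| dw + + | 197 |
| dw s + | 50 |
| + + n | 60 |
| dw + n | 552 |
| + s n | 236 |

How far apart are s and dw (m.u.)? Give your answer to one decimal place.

8.3 m.u.

The two most frequent reciprocal classes, dw + n and + s +, are the parental types, so the F1 was dw + n / + s +.
The two rarest classes, dw s n and + + +, are the double crossovers. Comparing them with the parentals, only the s allele has switched, so s is the middle locus and the order is dw – s – n.
Crossovers in the dw–s interval produce the single-crossover classes + + n and dw s + (60 + 50 = 110) plus the double crossovers (32).
RF(dw–s) = (110 + 32) / 1710 = 142/1710 = 0.0830 → 8.3 m.u.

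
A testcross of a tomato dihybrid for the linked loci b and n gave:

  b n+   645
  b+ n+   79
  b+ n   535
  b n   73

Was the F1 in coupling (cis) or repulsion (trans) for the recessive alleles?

The two most frequent classes are b+ n (535) and b n+ (645); these are the parental (non-recombinant) types.
So the F1 carried b+ n on one chromosome and b n+ on the other — the recessive alleles are on opposite chromosomes (trans / repulsion).

trans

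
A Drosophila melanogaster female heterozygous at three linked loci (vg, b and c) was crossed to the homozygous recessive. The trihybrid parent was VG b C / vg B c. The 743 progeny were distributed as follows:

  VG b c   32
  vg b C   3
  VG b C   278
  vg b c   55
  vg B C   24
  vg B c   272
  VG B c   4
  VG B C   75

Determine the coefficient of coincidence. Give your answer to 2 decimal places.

0.60

The two rarest classes, vg b C and VG B c, are the double crossovers. Comparing them with the parentals, only the vg allele has switched, so vg is the middle locus and the order is c – vg – b.
c–vg: (56 + 7)/743 = 0.0848; vg–b: (130 + 7)/743 = 0.1844.
Expected DCO frequency = 0.0848 × 0.1844 ≈ 0.01564; observed = 7/743 ≈ 0.00942.
Coefficient of coincidence = 0.00942/0.01564 ≈ 0.60.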